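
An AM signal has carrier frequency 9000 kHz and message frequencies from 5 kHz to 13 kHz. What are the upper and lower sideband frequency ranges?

Upper sideband (USB) = fc + [fm_low, fm_high] = 9000 + [5, 13] = [9005, 9013] kHz
Lower sideband (LSB) = fc - [fm_high, fm_low] = 9000 - [13, 5] = [8987, 8995] kHz
Total occupied spectrum: 8987 kHz to 9013 kHz (plus carrier at 9000 kHz)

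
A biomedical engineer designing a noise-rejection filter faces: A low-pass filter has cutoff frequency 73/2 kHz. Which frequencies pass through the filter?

A low-pass filter passes all frequencies below the cutoff frequency 73/2 kHz and attenuates higher frequencies.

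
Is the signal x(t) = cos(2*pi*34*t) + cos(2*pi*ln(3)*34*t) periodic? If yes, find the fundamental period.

f1 = 34 Hz, f2 = 34*ln(3) Hz
Ratio f2/f1 = ln(3), which is irrational.
Since the frequency ratio is irrational, no common period exists.
The signal is not periodic.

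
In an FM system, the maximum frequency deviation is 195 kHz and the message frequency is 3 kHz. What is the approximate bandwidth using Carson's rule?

Carson's rule: BW = 2*(delta_f + f_m)
= 2*(195 + 3) kHz = 396 kHz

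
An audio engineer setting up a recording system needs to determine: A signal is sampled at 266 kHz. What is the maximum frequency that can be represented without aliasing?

The maximum frequency that can be represented without aliasing
is the Nyquist frequency: f_max = f_s / 2 = 266 kHz / 2 = 133 kHz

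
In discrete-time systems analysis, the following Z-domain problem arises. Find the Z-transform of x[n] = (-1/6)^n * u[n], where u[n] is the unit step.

The Z-transform of a^n * u[n] is z/(z-a) for |z| > |a|.
Here a = -1/6, so X(z) = z/(z - (-1/6)) = 6z/(6z + 1)
ROC: |z| > 1/6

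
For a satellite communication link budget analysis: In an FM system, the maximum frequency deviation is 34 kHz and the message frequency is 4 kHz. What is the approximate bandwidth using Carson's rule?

Carson's rule: BW = 2*(delta_f + f_m)
= 2*(34 + 4) kHz = 76 kHz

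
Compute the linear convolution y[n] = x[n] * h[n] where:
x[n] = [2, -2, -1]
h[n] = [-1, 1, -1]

y[n] = sum_k x[k]*h[n-k]. Output length = len(x) + len(h) - 1 = 3 + 3 - 1 = 5.
y[0] = 2*-1 = -2
y[1] = -2*-1 + 2*1 = 4
y[2] = -1*-1 + -2*1 + 2*-1 = -3
y[3] = -1*1 + -2*-1 = 1
y[4] = -1*-1 = 1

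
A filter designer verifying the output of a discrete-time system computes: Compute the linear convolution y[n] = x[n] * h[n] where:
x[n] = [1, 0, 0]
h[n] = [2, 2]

y[n] = sum_k x[k]*h[n-k]. Output length = len(x) + len(h) - 1 = 3 + 2 - 1 = 4.
y[0] = 1*2 = 2
y[1] = 0*2 + 1*2 = 2
y[2] = 0*2 + 0*2 = 0
y[3] = 0*2 = 0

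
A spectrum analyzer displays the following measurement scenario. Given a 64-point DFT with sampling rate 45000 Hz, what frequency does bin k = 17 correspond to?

The frequency of DFT bin k is: f_k = k * f_s / N
f_17 = 17 * 45000 / 64 = 95625/8 Hz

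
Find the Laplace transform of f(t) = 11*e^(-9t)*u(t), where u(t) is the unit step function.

Standard Laplace transform pair:
e^(-at)*u(t) <-> 1/(s+a)
With a = 9: L{11*e^(-9t)*u(t)} = 11/(s+9), ROC: Re(s) > -9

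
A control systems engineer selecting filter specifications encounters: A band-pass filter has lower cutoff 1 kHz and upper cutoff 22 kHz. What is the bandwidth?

Bandwidth = f_high - f_low
= 22 kHz - 1 kHz = 21 kHz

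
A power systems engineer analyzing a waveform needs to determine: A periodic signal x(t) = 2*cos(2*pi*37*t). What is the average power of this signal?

Average power of A*cos(wt) is A^2/2.
P = 2^2 / 2 = 4/2 = 2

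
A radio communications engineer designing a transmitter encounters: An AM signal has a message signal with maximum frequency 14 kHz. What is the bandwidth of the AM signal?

In AM (double-sideband), the bandwidth is twice the message frequency.
BW = 2 * f_m = 2 * 14 kHz = 28 kHz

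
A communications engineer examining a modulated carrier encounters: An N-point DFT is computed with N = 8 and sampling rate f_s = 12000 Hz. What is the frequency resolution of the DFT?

DFT frequency resolution = f_s / N
= 12000 / 8 = 1500 Hz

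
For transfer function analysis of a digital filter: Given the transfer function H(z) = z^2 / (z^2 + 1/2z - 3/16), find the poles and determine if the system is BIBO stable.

Poles are roots of the denominator: z^2 + 1/2z - 3/16 = 0.
Quadratic formula: z = [-(1/2) +/- sqrt((1/2)^2 - 4*(-3/16))] / 2
Discriminant = 1/4 + 3/4 = 1; sqrt = 1.
z = (-1/2 +/- 1) / 2 => z = 1/4 or z = -3/4.
|p1| = 3/4, |p2| = 1/4.
For BIBO stability, all poles must lie inside the unit circle (|p| < 1).
System is STABLE since both |p| < 1.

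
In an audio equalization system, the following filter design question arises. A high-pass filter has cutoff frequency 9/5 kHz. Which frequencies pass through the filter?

A high-pass filter passes all frequencies above the cutoff frequency 9/5 kHz and attenuates lower frequencies.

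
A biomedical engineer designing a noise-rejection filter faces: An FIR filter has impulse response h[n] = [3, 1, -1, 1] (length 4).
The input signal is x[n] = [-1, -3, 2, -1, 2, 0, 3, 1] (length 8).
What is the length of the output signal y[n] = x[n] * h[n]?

For linear convolution, the output length is:
len(y) = len(x) + len(h) - 1 = 8 + 4 - 1 = 11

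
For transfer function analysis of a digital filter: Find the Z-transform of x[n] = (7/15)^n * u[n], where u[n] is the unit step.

The Z-transform of a^n * u[n] is z/(z-a) for |z| > |a|.
Here a = 7/15, so X(z) = z/(z - (7/15)) = 15z/(15z - 7)
ROC: |z| > 7/15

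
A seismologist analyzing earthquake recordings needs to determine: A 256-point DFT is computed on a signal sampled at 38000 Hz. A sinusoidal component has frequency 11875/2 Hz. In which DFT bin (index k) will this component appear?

DFT frequency resolution = f_s/N = 38000/256 = 2375/16 Hz
Bin index k = f_signal / resolution = 11875/2 / 2375/16 = 40
The signal frequency 11875/2 Hz falls in DFT bin k = 40.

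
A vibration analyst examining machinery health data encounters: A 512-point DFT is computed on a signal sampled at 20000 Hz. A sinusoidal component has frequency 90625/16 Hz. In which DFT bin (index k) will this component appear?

DFT frequency resolution = f_s/N = 20000/512 = 625/16 Hz
Bin index k = f_signal / resolution = 90625/16 / 625/16 = 145
The signal frequency 90625/16 Hz falls in DFT bin k = 145.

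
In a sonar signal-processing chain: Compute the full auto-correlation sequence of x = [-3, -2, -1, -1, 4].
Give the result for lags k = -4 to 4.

r_xx[k] = sum_m x[m]*x[m+k], indexed from 0, for k = -4 to 4:
  r_xx[-4] = x[4]*x[0] = -12
  r_xx[-3] = x[3]*x[0] + x[4]*x[1] = -5
  r_xx[-2] = x[2]*x[0] + x[3]*x[1] + x[4]*x[2] = 1
  r_xx[-1] = x[1]*x[0] + x[2]*x[1] + x[3]*x[2] + x[4]*x[3] = 5
  r_xx[0] = x[0]*x[0] + x[1]*x[1] + x[2]*x[2] + x[3]*x[3] + x[4]*x[4] = 31
  r_xx[1] = x[0]*x[1] + x[1]*x[2] + x[2]*x[3] + x[3]*x[4] = 5
  r_xx[2] = x[0]*x[2] + x[1]*x[3] + x[2]*x[4] = 1
  r_xx[3] = x[0]*x[3] + x[1]*x[4] = -5
  r_xx[4] = x[0]*x[4] = -12
r_xx = [-12, -5, 1, 5, 31, 5, 1, -5, -12]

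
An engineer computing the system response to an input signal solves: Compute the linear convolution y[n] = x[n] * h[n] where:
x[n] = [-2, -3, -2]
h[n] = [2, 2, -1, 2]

y[n] = sum_k x[k]*h[n-k]. Output length = len(x) + len(h) - 1 = 3 + 4 - 1 = 6.
y[0] = -2*2 = -4
y[1] = -3*2 + -2*2 = -10
y[2] = -2*2 + -3*2 + -2*-1 = -8
y[3] = -2*2 + -3*-1 + -2*2 = -5
y[4] = -2*-1 + -3*2 = -4
y[5] = -2*2 = -4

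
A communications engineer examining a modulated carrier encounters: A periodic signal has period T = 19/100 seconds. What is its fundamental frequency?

The fundamental frequency is the reciprocal of the period.
f = 1/T = 1/(19/100) = 100/19 Hz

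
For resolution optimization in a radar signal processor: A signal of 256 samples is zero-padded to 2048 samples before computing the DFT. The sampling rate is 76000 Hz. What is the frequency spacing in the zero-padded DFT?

Original DFT: N = 256, resolution = f_s/N = 76000/256 = 2375/8 Hz
Zero-padded DFT: N = 2048, resolution = f_s/N = 76000/2048 = 2375/64 Hz
Zero-padding interpolates the spectrum (finer frequency grid)
but does NOT improve the true spectral resolution (ability to resolve close frequencies).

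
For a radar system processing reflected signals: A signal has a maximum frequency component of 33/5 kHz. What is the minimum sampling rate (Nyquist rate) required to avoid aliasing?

By the Nyquist-Shannon sampling theorem,
the minimum sampling rate (Nyquist rate) must be at least 2 * f_max.
Nyquist rate = 2 * 33/5 kHz = 66/5 kHz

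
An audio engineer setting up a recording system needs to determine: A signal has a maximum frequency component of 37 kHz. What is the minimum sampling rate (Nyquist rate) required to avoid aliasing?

By the Nyquist-Shannon sampling theorem,
the minimum sampling rate (Nyquist rate) must be at least 2 * f_max.
Nyquist rate = 2 * 37 kHz = 74 kHz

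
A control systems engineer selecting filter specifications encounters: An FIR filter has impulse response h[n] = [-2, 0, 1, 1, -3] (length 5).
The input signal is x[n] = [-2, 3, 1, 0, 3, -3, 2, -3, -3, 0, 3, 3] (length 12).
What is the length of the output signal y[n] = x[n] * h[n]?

For linear convolution, the output length is:
len(y) = len(x) + len(h) - 1 = 12 + 5 - 1 = 16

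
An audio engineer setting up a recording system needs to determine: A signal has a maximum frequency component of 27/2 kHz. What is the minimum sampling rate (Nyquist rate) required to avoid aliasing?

By the Nyquist-Shannon sampling theorem,
the minimum sampling rate (Nyquist rate) must be at least 2 * f_max.
Nyquist rate = 2 * 27/2 kHz = 27 kHz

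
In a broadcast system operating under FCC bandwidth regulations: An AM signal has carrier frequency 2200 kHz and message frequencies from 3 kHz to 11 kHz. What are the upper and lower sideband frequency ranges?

Upper sideband (USB) = fc + [fm_low, fm_high] = 2200 + [3, 11] = [2203, 2211] kHz
Lower sideband (LSB) = fc - [fm_high, fm_low] = 2200 - [11, 3] = [2189, 2197] kHz
Total occupied spectrum: 2189 kHz to 2211 kHz (plus carrier at 2200 kHz)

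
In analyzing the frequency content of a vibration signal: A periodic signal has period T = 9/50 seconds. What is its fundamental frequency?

The fundamental frequency is the reciprocal of the period.
f = 1/T = 1/(9/50) = 50/9 Hz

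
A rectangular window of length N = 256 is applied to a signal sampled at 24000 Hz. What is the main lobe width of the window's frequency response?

For a rectangular window of length N,
the main lobe width in frequency is 2*f_s/N.
= 2*24000/256 = 375/2 Hz
This determines the minimum frequency separation for resolving two sinusoids.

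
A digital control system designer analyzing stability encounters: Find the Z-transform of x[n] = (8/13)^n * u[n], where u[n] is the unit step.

The Z-transform of a^n * u[n] is z/(z-a) for |z| > |a|.
Here a = 8/13, so X(z) = z/(z - (8/13)) = 13z/(13z - 8)
ROC: |z| > 8/13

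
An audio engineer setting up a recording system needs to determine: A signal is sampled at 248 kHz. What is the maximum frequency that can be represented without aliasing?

The maximum frequency that can be represented without aliasing
is the Nyquist frequency: f_max = f_s / 2 = 248 kHz / 2 = 124 kHz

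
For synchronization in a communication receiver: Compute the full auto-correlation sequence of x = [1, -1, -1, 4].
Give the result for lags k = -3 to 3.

r_xx[k] = sum_m x[m]*x[m+k], indexed from 0, for k = -3 to 3:
  r_xx[-3] = x[3]*x[0] = 4
  r_xx[-2] = x[2]*x[0] + x[3]*x[1] = -5
  r_xx[-1] = x[1]*x[0] + x[2]*x[1] + x[3]*x[2] = -4
  r_xx[0] = x[0]*x[0] + x[1]*x[1] + x[2]*x[2] + x[3]*x[3] = 19
  r_xx[1] = x[0]*x[1] + x[1]*x[2] + x[2]*x[3] = -4
  r_xx[2] = x[0]*x[2] + x[1]*x[3] = -5
  r_xx[3] = x[0]*x[3] = 4
r_xx = [4, -5, -4, 19, -4, -5, 4]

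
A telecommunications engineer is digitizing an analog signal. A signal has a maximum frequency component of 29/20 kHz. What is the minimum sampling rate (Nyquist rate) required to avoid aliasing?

By the Nyquist-Shannon sampling theorem,
the minimum sampling rate (Nyquist rate) must be at least 2 * f_max.
Nyquist rate = 2 * 29/20 kHz = 29/10 kHz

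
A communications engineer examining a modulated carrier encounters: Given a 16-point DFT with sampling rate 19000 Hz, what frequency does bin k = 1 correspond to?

The frequency of DFT bin k is: f_k = k * f_s / N
f_1 = 1 * 19000 / 16 = 2375/2 Hz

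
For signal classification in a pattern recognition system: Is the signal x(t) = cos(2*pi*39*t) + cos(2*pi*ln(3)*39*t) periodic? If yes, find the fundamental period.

f1 = 39 Hz, f2 = 39*ln(3) Hz
Ratio f2/f1 = ln(3), which is irrational.
Since the frequency ratio is irrational, no common period exists.
The signal is not periodic.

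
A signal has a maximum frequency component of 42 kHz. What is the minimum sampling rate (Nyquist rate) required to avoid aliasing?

By the Nyquist-Shannon sampling theorem,
the minimum sampling rate (Nyquist rate) must be at least 2 * f_max.
Nyquist rate = 2 * 42 kHz = 84 kHz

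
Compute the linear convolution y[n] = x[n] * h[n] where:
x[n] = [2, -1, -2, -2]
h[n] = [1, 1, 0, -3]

y[n] = sum_k x[k]*h[n-k]. Output length = len(x) + len(h) - 1 = 4 + 4 - 1 = 7.
y[0] = 2*1 = 2
y[1] = -1*1 + 2*1 = 1
y[2] = -2*1 + -1*1 + 2*0 = -3
y[3] = -2*1 + -2*1 + -1*0 + 2*-3 = -10
y[4] = -2*1 + -2*0 + -1*-3 = 1
y[5] = -2*0 + -2*-3 = 6
y[6] = -2*-3 = 6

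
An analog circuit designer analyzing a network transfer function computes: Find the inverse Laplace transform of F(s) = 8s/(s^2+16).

Standard pair: s/(s^2+w^2) <-> cos(wt)*u(t)
With k=8, w=4: f(t) = 8*cos(4t)*u(t)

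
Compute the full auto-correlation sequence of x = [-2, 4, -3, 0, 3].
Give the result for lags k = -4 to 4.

r_xx[k] = sum_m x[m]*x[m+k], indexed from 0, for k = -4 to 4:
  r_xx[-4] = x[4]*x[0] = -6
  r_xx[-3] = x[3]*x[0] + x[4]*x[1] = 12
  r_xx[-2] = x[2]*x[0] + x[3]*x[1] + x[4]*x[2] = -3
  r_xx[-1] = x[1]*x[0] + x[2]*x[1] + x[3]*x[2] + x[4]*x[3] = -20
  r_xx[0] = x[0]*x[0] + x[1]*x[1] + x[2]*x[2] + x[3]*x[3] + x[4]*x[4] = 38
  r_xx[1] = x[0]*x[1] + x[1]*x[2] + x[2]*x[3] + x[3]*x[4] = -20
  r_xx[2] = x[0]*x[2] + x[1]*x[3] + x[2]*x[4] = -3
  r_xx[3] = x[0]*x[3] + x[1]*x[4] = 12
  r_xx[4] = x[0]*x[4] = -6
r_xx = [-6, 12, -3, -20, 38, -20, -3, 12, -6]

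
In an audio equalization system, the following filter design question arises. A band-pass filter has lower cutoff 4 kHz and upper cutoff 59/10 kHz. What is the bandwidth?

Bandwidth = f_high - f_low
= 59/10 kHz - 4 kHz = 19/10 kHz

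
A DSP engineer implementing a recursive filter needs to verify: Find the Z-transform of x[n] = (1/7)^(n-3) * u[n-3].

Time-shifting property: if X(z) = Z{x[n]}, then Z{x[n-d]} = z^(-d) * X(z)
X(z) = z/(z - 1/7) for x[n] = (1/7)^n * u[n]
Z{x[n-3]} = z^(-3) * z/(z - 1/7) = z^(-2)/(z - 1/7)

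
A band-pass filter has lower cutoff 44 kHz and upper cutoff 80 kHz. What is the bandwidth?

Bandwidth = f_high - f_low
= 80 kHz - 44 kHz = 36 kHz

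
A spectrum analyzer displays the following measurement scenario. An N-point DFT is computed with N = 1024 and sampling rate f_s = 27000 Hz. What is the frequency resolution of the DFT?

DFT frequency resolution = f_s / N
= 27000 / 1024 = 3375/128 Hz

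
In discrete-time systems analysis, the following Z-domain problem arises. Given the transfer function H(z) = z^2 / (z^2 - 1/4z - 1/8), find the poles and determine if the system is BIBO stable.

Poles are roots of the denominator: z^2 - 1/4z - 1/8 = 0.
Quadratic formula: z = [-(-1/4) +/- sqrt((-1/4)^2 - 4*(-1/8))] / 2
Discriminant = 1/16 + 1/2 = 9/16; sqrt = 3/4.
z = (1/4 +/- 3/4) / 2 => z = 1/2 or z = -1/4.
|p1| = 1/2, |p2| = 1/4.
For BIBO stability, all poles must lie inside the unit circle (|p| < 1).
System is STABLE since both |p| < 1.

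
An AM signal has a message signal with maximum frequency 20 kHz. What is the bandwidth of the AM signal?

In AM (double-sideband), the bandwidth is twice the message frequency.
BW = 2 * f_m = 2 * 20 kHz = 40 kHz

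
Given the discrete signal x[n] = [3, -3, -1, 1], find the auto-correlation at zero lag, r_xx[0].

The auto-correlation at zero lag r_xx[0] equals the signal energy.
r_xx[0] = sum of x[n]^2 = 3^2 + (-3)^2 + (-1)^2 + 1^2
= 9 + 9 + 1 + 1 = 20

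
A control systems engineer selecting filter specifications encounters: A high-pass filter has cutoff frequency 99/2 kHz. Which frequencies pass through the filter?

A high-pass filter passes all frequencies above the cutoff frequency 99/2 kHz and attenuates lower frequencies.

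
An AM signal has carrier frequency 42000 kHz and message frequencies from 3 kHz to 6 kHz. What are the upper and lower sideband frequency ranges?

Upper sideband (USB) = fc + [fm_low, fm_high] = 42000 + [3, 6] = [42003, 42006] kHz
Lower sideband (LSB) = fc - [fm_high, fm_low] = 42000 - [6, 3] = [41994, 41997] kHz
Total occupied spectrum: 41994 kHz to 42006 kHz (plus carrier at 42000 kHz)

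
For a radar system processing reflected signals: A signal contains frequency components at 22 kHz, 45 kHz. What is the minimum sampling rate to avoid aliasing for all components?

The highest frequency component is f_max = 45 kHz.
Nyquist rate = 2 * f_max = 2 * 45 kHz = 90 kHz.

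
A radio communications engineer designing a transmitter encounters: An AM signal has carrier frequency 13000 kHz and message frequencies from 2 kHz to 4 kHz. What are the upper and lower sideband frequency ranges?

Upper sideband (USB) = fc + [fm_low, fm_high] = 13000 + [2, 4] = [13002, 13004] kHz
Lower sideband (LSB) = fc - [fm_high, fm_low] = 13000 - [4, 2] = [12996, 12998] kHz
Total occupied spectrum: 12996 kHz to 13004 kHz (plus carrier at 13000 kHz)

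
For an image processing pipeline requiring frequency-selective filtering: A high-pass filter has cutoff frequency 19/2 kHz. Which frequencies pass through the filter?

A high-pass filter passes all frequencies above the cutoff frequency 19/2 kHz and attenuates lower frequencies.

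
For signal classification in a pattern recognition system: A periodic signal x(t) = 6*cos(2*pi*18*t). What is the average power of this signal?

Average power of A*cos(wt) is A^2/2.
P = 6^2 / 2 = 36/2 = 18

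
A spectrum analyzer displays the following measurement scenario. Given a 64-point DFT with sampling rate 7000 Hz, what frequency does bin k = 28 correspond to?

The frequency of DFT bin k is: f_k = k * f_s / N
f_28 = 28 * 7000 / 64 = 6125/2 Hz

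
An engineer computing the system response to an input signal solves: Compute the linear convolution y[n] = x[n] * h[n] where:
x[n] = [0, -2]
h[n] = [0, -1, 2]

y[n] = sum_k x[k]*h[n-k]. Output length = len(x) + len(h) - 1 = 2 + 3 - 1 = 4.
y[0] = 0*0 = 0
y[1] = -2*0 + 0*-1 = 0
y[2] = -2*-1 + 0*2 = 2
y[3] = -2*2 = -4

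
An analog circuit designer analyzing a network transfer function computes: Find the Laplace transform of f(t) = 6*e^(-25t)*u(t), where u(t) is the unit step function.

Standard Laplace transform pair:
e^(-at)*u(t) <-> 1/(s+a)
With a = 25: L{6*e^(-25t)*u(t)} = 6/(s+25), ROC: Re(s) > -25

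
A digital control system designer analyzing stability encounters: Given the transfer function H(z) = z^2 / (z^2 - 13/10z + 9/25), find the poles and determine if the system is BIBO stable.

Poles are roots of the denominator: z^2 - 13/10z + 9/25 = 0.
Quadratic formula: z = [-(-13/10) +/- sqrt((-13/10)^2 - 4*(9/25))] / 2
Discriminant = 169/100 - 36/25 = 1/4; sqrt = 1/2.
z = (13/10 +/- 1/2) / 2 => z = 9/10 or z = 2/5.
|p1| = 9/10, |p2| = 2/5.
For BIBO stability, all poles must lie inside the unit circle (|p| < 1).
System is STABLE since both |p| < 1.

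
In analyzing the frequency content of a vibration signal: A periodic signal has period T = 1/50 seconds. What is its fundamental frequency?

The fundamental frequency is the reciprocal of the period.
f = 1/T = 1/(1/50) = 50 Hz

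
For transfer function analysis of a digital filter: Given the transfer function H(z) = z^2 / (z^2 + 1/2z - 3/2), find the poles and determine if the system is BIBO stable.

Poles are roots of the denominator: z^2 + 1/2z - 3/2 = 0.
Quadratic formula: z = [-(1/2) +/- sqrt((1/2)^2 - 4*(-3/2))] / 2
Discriminant = 1/4 + 6 = 25/4; sqrt = 5/2.
z = (-1/2 +/- 5/2) / 2 => z = 1 or z = -3/2.
|p1| = 1, |p2| = 3/2.
For BIBO stability, all poles must lie inside the unit circle (|p| < 1).
System is UNSTABLE since at least one |p| >= 1.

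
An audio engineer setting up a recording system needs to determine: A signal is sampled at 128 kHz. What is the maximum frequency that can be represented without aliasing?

The maximum frequency that can be represented without aliasing
is the Nyquist frequency: f_max = f_s / 2 = 128 kHz / 2 = 64 kHz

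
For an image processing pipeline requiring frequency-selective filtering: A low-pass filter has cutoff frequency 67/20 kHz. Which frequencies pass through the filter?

A low-pass filter passes all frequencies below the cutoff frequency 67/20 kHz and attenuates higher frequencies.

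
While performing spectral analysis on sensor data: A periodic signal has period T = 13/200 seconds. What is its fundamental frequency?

The fundamental frequency is the reciprocal of the period.
f = 1/T = 1/(13/200) = 200/13 Hz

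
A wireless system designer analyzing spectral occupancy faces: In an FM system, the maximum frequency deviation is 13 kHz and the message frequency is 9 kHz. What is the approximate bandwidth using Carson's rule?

Carson's rule: BW = 2*(delta_f + f_m)
= 2*(13 + 9) kHz = 44 kHz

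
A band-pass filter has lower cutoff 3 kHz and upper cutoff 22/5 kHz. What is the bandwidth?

Bandwidth = f_high - f_low
= 22/5 kHz - 3 kHz = 7/5 kHz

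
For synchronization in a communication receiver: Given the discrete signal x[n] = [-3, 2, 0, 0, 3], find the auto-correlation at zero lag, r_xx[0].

The auto-correlation at zero lag r_xx[0] equals the signal energy.
r_xx[0] = sum of x[n]^2 = (-3)^2 + 2^2 + 0^2 + 0^2 + 3^2
= 9 + 4 + 0 + 0 + 9 = 22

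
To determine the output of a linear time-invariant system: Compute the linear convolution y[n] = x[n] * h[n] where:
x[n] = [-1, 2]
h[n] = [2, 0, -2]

y[n] = sum_k x[k]*h[n-k]. Output length = len(x) + len(h) - 1 = 2 + 3 - 1 = 4.
y[0] = -1*2 = -2
y[1] = 2*2 + -1*0 = 4
y[2] = 2*0 + -1*-2 = 2
y[3] = 2*-2 = -4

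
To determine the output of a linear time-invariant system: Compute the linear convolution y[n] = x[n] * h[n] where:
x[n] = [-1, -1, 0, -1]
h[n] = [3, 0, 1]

y[n] = sum_k x[k]*h[n-k]. Output length = len(x) + len(h) - 1 = 4 + 3 - 1 = 6.
y[0] = -1*3 = -3
y[1] = -1*3 + -1*0 = -3
y[2] = 0*3 + -1*0 + -1*1 = -1
y[3] = -1*3 + 0*0 + -1*1 = -4
y[4] = -1*0 + 0*1 = 0
y[5] = -1*1 = -1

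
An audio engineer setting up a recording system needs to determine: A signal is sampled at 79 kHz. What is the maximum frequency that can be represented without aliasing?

The maximum frequency that can be represented without aliasing
is the Nyquist frequency: f_max = f_s / 2 = 79 kHz / 2 = 79/2 kHz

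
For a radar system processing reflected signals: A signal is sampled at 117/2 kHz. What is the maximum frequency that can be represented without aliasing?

The maximum frequency that can be represented without aliasing
is the Nyquist frequency: f_max = f_s / 2 = 117/2 kHz / 2 = 117/4 kHz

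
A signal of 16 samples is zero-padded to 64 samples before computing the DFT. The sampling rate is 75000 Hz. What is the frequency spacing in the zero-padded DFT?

Original DFT: N = 16, resolution = f_s/N = 75000/16 = 9375/2 Hz
Zero-padded DFT: N = 64, resolution = f_s/N = 75000/64 = 9375/8 Hz
Zero-padding interpolates the spectrum (finer frequency grid)
but does NOT improve the true spectral resolution (ability to resolve close frequencies).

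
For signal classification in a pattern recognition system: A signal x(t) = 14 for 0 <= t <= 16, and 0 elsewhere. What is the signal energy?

Energy = integral of |x(t)|^2 dt over the signal duration
= 14^2 * 16 = 196 * 16 = 3136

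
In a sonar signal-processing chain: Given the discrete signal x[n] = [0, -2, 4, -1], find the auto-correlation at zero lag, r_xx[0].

The auto-correlation at zero lag r_xx[0] equals the signal energy.
r_xx[0] = sum of x[n]^2 = 0^2 + (-2)^2 + 4^2 + (-1)^2
= 0 + 4 + 16 + 1 = 21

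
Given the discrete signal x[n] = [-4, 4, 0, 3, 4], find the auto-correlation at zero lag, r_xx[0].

The auto-correlation at zero lag r_xx[0] equals the signal energy.
r_xx[0] = sum of x[n]^2 = (-4)^2 + 4^2 + 0^2 + 3^2 + 4^2
= 16 + 16 + 0 + 9 + 16 = 57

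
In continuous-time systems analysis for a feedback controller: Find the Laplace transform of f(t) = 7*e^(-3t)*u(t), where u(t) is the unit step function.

Standard Laplace transform pair:
e^(-at)*u(t) <-> 1/(s+a)
With a = 3: L{7*e^(-3t)*u(t)} = 7/(s+3), ROC: Re(s) > -3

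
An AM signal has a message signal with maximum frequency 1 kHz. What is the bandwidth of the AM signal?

In AM (double-sideband), the bandwidth is twice the message frequency.
BW = 2 * f_m = 2 * 1 kHz = 2 kHz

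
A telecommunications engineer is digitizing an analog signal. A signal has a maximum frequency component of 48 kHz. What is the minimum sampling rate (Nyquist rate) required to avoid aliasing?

By the Nyquist-Shannon sampling theorem,
the minimum sampling rate (Nyquist rate) must be at least 2 * f_max.
Nyquist rate = 2 * 48 kHz = 96 kHz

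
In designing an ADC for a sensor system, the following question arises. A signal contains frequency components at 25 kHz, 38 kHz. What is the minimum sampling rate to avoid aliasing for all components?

The highest frequency component is f_max = 38 kHz.
Nyquist rate = 2 * f_max = 2 * 38 kHz = 76 kHz.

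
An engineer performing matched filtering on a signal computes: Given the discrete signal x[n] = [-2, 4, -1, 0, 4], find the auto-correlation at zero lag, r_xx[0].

The auto-correlation at zero lag r_xx[0] equals the signal energy.
r_xx[0] = sum of x[n]^2 = (-2)^2 + 4^2 + (-1)^2 + 0^2 + 4^2
= 4 + 16 + 1 + 0 + 16 = 37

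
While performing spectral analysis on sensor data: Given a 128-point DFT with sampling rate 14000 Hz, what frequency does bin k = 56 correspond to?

The frequency of DFT bin k is: f_k = k * f_s / N
f_56 = 56 * 14000 / 128 = 6125 Hz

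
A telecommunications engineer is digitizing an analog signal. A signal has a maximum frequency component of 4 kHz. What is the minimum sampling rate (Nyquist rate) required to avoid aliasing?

By the Nyquist-Shannon sampling theorem,
the minimum sampling rate (Nyquist rate) must be at least 2 * f_max.
Nyquist rate = 2 * 4 kHz = 8 kHz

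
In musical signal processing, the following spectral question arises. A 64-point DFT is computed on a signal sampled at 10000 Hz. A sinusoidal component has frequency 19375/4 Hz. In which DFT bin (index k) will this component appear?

DFT frequency resolution = f_s/N = 10000/64 = 625/4 Hz
Bin index k = f_signal / resolution = 19375/4 / 625/4 = 31
The signal frequency 19375/4 Hz falls in DFT bin k = 31.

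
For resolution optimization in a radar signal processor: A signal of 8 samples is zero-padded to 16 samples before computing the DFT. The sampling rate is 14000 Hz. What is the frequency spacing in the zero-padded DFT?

Original DFT: N = 8, resolution = f_s/N = 14000/8 = 1750 Hz
Zero-padded DFT: N = 16, resolution = f_s/N = 14000/16 = 875 Hz
Zero-padding interpolates the spectrum (finer frequency grid)
but does NOT improve the true spectral resolution (ability to resolve close frequencies).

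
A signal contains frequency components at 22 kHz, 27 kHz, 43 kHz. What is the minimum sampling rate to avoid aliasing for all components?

The highest frequency component is f_max = 43 kHz.
Nyquist rate = 2 * f_max = 2 * 43 kHz = 86 kHz.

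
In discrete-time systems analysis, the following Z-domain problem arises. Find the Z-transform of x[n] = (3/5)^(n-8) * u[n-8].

Time-shifting property: if X(z) = Z{x[n]}, then Z{x[n-d]} = z^(-d) * X(z)
X(z) = z/(z - 3/5) for x[n] = (3/5)^n * u[n]
Z{x[n-8]} = z^(-8) * z/(z - 3/5) = z^(-7)/(z - 3/5)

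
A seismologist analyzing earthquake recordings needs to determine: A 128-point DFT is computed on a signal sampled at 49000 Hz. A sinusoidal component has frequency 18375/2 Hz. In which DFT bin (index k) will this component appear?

DFT frequency resolution = f_s/N = 49000/128 = 6125/16 Hz
Bin index k = f_signal / resolution = 18375/2 / 6125/16 = 24
The signal frequency 18375/2 Hz falls in DFT bin k = 24.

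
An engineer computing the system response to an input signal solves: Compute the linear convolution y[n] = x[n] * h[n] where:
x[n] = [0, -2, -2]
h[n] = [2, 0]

y[n] = sum_k x[k]*h[n-k]. Output length = len(x) + len(h) - 1 = 3 + 2 - 1 = 4.
y[0] = 0*2 = 0
y[1] = -2*2 + 0*0 = -4
y[2] = -2*2 + -2*0 = -4
y[3] = -2*0 = 0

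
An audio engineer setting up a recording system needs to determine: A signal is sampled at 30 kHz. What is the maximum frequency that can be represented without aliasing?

The maximum frequency that can be represented without aliasing
is the Nyquist frequency: f_max = f_s / 2 = 30 kHz / 2 = 15 kHz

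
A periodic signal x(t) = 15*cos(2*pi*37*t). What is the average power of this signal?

Average power of A*cos(wt) is A^2/2.
P = 15^2 / 2 = 225/2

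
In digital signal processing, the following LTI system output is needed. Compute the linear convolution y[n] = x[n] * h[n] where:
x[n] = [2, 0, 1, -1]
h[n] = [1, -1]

y[n] = sum_k x[k]*h[n-k]. Output length = len(x) + len(h) - 1 = 4 + 2 - 1 = 5.
y[0] = 2*1 = 2
y[1] = 0*1 + 2*-1 = -2
y[2] = 1*1 + 0*-1 = 1
y[3] = -1*1 + 1*-1 = -2
y[4] = -1*-1 = 1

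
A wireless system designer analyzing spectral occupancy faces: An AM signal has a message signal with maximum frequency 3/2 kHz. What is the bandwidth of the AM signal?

In AM (double-sideband), the bandwidth is twice the message frequency.
BW = 2 * f_m = 2 * 3/2 kHz = 3 kHz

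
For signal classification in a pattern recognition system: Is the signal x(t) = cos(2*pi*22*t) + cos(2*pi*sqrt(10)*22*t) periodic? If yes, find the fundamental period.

f1 = 22 Hz, f2 = 22*sqrt(10) Hz
Ratio f2/f1 = sqrt(10), which is irrational.
Since the frequency ratio is irrational, no common period exists.
The signal is not periodic.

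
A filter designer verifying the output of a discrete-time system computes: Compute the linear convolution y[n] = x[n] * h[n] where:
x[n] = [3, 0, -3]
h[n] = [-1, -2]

y[n] = sum_k x[k]*h[n-k]. Output length = len(x) + len(h) - 1 = 3 + 2 - 1 = 4.
y[0] = 3*-1 = -3
y[1] = 0*-1 + 3*-2 = -6
y[2] = -3*-1 + 0*-2 = 3
y[3] = -3*-2 = 6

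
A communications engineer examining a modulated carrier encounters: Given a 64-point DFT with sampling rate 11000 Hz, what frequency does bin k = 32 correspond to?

The frequency of DFT bin k is: f_k = k * f_s / N
f_32 = 32 * 11000 / 64 = 5500 Hz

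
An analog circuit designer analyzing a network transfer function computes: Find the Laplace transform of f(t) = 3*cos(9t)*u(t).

Standard pair: cos(wt)*u(t) <-> s/(s^2+w^2)
With w = 9: L{3*cos(9t)*u(t)} = 3s/(s^2+81)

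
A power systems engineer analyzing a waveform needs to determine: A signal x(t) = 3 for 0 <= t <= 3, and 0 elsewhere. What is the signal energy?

Energy = integral of |x(t)|^2 dt over the signal duration
= 3^2 * 3 = 9 * 3 = 27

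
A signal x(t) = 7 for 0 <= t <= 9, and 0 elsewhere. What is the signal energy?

Energy = integral of |x(t)|^2 dt over the signal duration
= 7^2 * 9 = 49 * 9 = 441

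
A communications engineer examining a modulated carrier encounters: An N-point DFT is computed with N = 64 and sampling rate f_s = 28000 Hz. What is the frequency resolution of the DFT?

DFT frequency resolution = f_s / N
= 28000 / 64 = 875/2 Hz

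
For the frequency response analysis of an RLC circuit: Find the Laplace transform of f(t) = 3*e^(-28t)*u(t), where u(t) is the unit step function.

Standard Laplace transform pair:
e^(-at)*u(t) <-> 1/(s+a)
With a = 28: L{3*e^(-28t)*u(t)} = 3/(s+28), ROC: Re(s) > -28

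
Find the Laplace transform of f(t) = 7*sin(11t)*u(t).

Standard pair: sin(wt)*u(t) <-> w/(s^2+w^2)
With w = 11: L{7*sin(11t)*u(t)} = 77/(s^2+121)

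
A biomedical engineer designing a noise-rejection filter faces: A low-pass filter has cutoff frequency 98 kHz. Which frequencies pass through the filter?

A low-pass filter passes all frequencies below the cutoff frequency 98 kHz and attenuates higher frequencies.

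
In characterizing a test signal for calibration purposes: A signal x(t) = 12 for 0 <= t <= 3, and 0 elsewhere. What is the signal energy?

Energy = integral of |x(t)|^2 dt over the signal duration
= 12^2 * 3 = 144 * 3 = 432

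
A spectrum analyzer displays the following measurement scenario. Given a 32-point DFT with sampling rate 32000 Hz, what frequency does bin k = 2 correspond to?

The frequency of DFT bin k is: f_k = k * f_s / N
f_2 = 2 * 32000 / 32 = 2000 Hz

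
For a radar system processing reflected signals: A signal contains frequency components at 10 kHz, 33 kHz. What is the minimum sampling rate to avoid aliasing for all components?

The highest frequency component is f_max = 33 kHz.
Nyquist rate = 2 * f_max = 2 * 33 kHz = 66 kHz.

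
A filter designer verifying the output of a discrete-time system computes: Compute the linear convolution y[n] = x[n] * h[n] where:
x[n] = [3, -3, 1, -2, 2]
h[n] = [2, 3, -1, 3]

y[n] = sum_k x[k]*h[n-k]. Output length = len(x) + len(h) - 1 = 5 + 4 - 1 = 8.
y[0] = 3*2 = 6
y[1] = -3*2 + 3*3 = 3
y[2] = 1*2 + -3*3 + 3*-1 = -10
y[3] = -2*2 + 1*3 + -3*-1 + 3*3 = 11
y[4] = 2*2 + -2*3 + 1*-1 + -3*3 = -12
y[5] = 2*3 + -2*-1 + 1*3 = 11
y[6] = 2*-1 + -2*3 = -8
y[7] = 2*3 = 6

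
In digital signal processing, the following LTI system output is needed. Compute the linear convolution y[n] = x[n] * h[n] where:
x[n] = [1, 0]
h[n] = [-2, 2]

y[n] = sum_k x[k]*h[n-k]. Output length = len(x) + len(h) - 1 = 2 + 2 - 1 = 3.
y[0] = 1*-2 = -2
y[1] = 0*-2 + 1*2 = 2
y[2] = 0*2 = 0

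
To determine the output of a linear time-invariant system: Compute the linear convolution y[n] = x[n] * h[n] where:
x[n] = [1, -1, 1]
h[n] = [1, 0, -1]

y[n] = sum_k x[k]*h[n-k]. Output length = len(x) + len(h) - 1 = 3 + 3 - 1 = 5.
y[0] = 1*1 = 1
y[1] = -1*1 + 1*0 = -1
y[2] = 1*1 + -1*0 + 1*-1 = 0
y[3] = 1*0 + -1*-1 = 1
y[4] = 1*-1 = -1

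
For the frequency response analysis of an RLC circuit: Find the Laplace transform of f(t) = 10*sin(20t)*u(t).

Standard pair: sin(wt)*u(t) <-> w/(s^2+w^2)
With w = 20: L{10*sin(20t)*u(t)} = 200/(s^2+400)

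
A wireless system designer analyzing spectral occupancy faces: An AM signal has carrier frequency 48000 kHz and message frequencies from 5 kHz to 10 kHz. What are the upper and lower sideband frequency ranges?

Upper sideband (USB) = fc + [fm_low, fm_high] = 48000 + [5, 10] = [48005, 48010] kHz
Lower sideband (LSB) = fc - [fm_high, fm_low] = 48000 - [10, 5] = [47990, 47995] kHz
Total occupied spectrum: 47990 kHz to 48010 kHz (plus carrier at 48000 kHz)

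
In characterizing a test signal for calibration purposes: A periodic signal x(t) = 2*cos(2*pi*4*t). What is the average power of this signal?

Average power of A*cos(wt) is A^2/2.
P = 2^2 / 2 = 4/2 = 2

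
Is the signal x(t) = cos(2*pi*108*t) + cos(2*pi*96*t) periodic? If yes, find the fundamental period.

f1 = 108 Hz, f2 = 96 Hz
Period T1 = 1/108, T2 = 1/96
Ratio T1/T2 = 96/108, which is rational.
The signal is periodic with fundamental period T = 1/GCD(108,96) = 1/12 s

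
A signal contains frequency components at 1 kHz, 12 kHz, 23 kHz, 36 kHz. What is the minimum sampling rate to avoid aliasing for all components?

The highest frequency component is f_max = 36 kHz.
Nyquist rate = 2 * f_max = 2 * 36 kHz = 72 kHz.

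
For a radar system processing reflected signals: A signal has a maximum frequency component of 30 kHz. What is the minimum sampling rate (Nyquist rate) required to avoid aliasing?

By the Nyquist-Shannon sampling theorem,
the minimum sampling rate (Nyquist rate) must be at least 2 * f_max.
Nyquist rate = 2 * 30 kHz = 60 kHz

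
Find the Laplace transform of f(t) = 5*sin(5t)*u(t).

Standard pair: sin(wt)*u(t) <-> w/(s^2+w^2)
With w = 5: L{5*sin(5t)*u(t)} = 25/(s^2+25)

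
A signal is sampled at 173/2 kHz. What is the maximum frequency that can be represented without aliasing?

The maximum frequency that can be represented without aliasing
is the Nyquist frequency: f_max = f_s / 2 = 173/2 kHz / 2 = 173/4 kHz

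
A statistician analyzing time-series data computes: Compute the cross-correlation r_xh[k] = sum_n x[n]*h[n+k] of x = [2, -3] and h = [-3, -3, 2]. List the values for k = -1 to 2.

Both sequences indexed from 0 and zero outside their support.
Lags with overlap: k = -1 to 2.
  r_xh[-1] = x[1]*h[0] = 9
  r_xh[0] = x[0]*h[0] + x[1]*h[1] = 3
  r_xh[1] = x[0]*h[1] + x[1]*h[2] = -12
  r_xh[2] = x[0]*h[2] = 4
r_xh = [9, 3, -12, 4] (for k = -1, ..., 2)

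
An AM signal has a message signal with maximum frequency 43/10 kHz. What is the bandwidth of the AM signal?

In AM (double-sideband), the bandwidth is twice the message frequency.
BW = 2 * f_m = 2 * 43/10 kHz = 43/5 kHz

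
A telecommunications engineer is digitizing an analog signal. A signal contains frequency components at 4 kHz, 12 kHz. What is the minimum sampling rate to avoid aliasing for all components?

The highest frequency component is f_max = 12 kHz.
Nyquist rate = 2 * f_max = 2 * 12 kHz = 24 kHz.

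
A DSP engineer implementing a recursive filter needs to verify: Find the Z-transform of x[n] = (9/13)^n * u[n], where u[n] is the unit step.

The Z-transform of a^n * u[n] is z/(z-a) for |z| > |a|.
Here a = 9/13, so X(z) = z/(z - (9/13)) = 13z/(13z - 9)
ROC: |z| > 9/13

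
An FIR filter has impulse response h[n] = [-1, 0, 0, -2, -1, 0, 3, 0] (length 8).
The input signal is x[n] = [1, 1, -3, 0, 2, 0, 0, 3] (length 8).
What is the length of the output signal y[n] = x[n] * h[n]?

For linear convolution, the output length is:
len(y) = len(x) + len(h) - 1 = 8 + 8 - 1 = 15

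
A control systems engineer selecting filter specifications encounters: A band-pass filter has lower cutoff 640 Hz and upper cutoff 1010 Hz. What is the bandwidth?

Bandwidth = f_high - f_low
= 1010 Hz - 640 Hz = 370 Hz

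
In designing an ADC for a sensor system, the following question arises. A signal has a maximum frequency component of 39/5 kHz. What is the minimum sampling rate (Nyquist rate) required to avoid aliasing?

By the Nyquist-Shannon sampling theorem,
the minimum sampling rate (Nyquist rate) must be at least 2 * f_max.
Nyquist rate = 2 * 39/5 kHz = 78/5 kHz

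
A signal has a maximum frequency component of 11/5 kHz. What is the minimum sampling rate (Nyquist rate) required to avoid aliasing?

By the Nyquist-Shannon sampling theorem,
the minimum sampling rate (Nyquist rate) must be at least 2 * f_max.
Nyquist rate = 2 * 11/5 kHz = 22/5 kHz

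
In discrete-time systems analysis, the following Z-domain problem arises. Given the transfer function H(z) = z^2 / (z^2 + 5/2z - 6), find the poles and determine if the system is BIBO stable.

Poles are roots of the denominator: z^2 + 5/2z - 6 = 0.
Quadratic formula: z = [-(5/2) +/- sqrt((5/2)^2 - 4*(-6))] / 2
Discriminant = 25/4 + 24 = 121/4; sqrt = 11/2.
z = (-5/2 +/- 11/2) / 2 => z = 3/2 or z = -4.
|p1| = 3/2, |p2| = 4.
For BIBO stability, all poles must lie inside the unit circle (|p| < 1).
System is UNSTABLE since at least one |p| >= 1.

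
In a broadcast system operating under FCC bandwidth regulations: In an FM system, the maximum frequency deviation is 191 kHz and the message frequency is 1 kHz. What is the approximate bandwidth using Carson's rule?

Carson's rule: BW = 2*(delta_f + f_m)
= 2*(191 + 1) kHz = 384 kHz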